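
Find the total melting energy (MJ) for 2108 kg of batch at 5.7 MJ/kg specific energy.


Total energy = mass * specific energy
  E = 2108 * 5.7 = 12015.6 MJ

12015.6 MJ


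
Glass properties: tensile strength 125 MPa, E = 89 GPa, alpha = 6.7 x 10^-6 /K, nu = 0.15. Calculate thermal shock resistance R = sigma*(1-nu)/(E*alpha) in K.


Thermal shock resistance: R = sigma * (1 - nu) / (E * alpha)
  Numerator = 125 * (1 - 0.15) = 106.25
  Denominator = 89 * 1000 * (6.7 x 10^-6) = 0.5963
  R = 106.25 / 0.5963 = 178.2 K

178.2 K


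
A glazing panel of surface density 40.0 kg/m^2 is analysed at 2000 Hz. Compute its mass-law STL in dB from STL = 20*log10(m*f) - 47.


Mass law: STL = 20 * log10(m * f) - 47
  m * f = 40.0 * 2000 = 80000
  log10(80000) = 4.90309
  STL = 20 * 4.90309 - 47 = 98.0618 - 47 = 51.1 dB

51.1 dB


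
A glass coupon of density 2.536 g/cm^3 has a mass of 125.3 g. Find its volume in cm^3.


Rearrange rho = m / V:
  V = m / rho
  V = 125.3 / 2.536 = 49.409 cm^3

49.409 cm^3


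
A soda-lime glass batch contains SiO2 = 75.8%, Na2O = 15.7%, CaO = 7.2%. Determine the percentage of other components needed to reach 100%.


Sum the three major oxides:
  SiO2 + Na2O + CaO = 75.8 + 15.7 + 7.2 = 98.7%
Subtract from 100%:
  Others = 100 - 98.7 = 1.3%

1.3%


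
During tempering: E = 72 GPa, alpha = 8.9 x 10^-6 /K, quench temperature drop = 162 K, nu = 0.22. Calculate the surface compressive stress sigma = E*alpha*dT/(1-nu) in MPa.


Tempering stress: sigma = E * alpha * dT / (1 - nu)
  E (MPa) = 72 * 1000 = 72000
  Numerator = 72000 * (8.9 x 10^-6) * 162 = 103.8096
  Denominator = 1 - 0.22 = 0.78
  sigma = 103.8096 / 0.78 = 133.1 MPa

133.1 MPa


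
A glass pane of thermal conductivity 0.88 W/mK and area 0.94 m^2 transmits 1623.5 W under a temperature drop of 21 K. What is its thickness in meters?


Fourier's law: t = k * A * dT / Q
  t = 0.88 * 0.94 * 21 / 1623.5
  t = 17.3712 / 1623.5 = 0.0107 m

0.0107 m


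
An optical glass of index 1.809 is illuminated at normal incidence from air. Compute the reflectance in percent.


Fresnel reflectance at normal incidence:
  R = ((n - 1)/(n + 1))^2
  (n - 1)/(n + 1) = (1.809 - 1)/(1.809 + 1) = 0.288003
  R = 0.288003^2 = 0.0829457
  R(%) = 0.0829457 * 100 = 8.295%

8.295%


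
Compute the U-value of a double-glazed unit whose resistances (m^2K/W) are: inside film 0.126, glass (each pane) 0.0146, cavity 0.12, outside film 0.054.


Total thermal resistance (series):
  R_total = R_in + R_glass + R_air + R_glass + R_out
  R_total = 0.126 + 0.0146 + 0.12 + 0.0146 + 0.054 = 0.3292 m^2K/W
U-value = 1 / R_total = 1 / 0.3292 = 3.038 W/m^2K

3.038 W/m^2K


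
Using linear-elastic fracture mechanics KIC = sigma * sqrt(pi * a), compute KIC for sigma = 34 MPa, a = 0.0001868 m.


Fracture toughness: KIC = sigma * sqrt(pi * a)
  pi * a = pi * 0.0001868 = 0.00058685
  sqrt(pi * a) = 0.024225
  KIC = 34 * 0.024225 = 0.824 MPa*sqrt(m)

0.824 MPa*sqrt(m)


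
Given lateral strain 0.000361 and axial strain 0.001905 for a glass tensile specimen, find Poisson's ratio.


Poisson's ratio: nu = lateral strain / axial strain
  nu = 0.000361 / 0.001905 = 0.1895

0.1895


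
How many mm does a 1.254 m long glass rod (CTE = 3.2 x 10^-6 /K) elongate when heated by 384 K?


Thermal expansion formula: dL = alpha * L0 * dT
  dL = (3.2 x 10^-6) * 1.254 * 384 = 0.00154092 m
Convert to mm: 0.00154092 * 1000 = 1.5409 mm

1.5409 mm


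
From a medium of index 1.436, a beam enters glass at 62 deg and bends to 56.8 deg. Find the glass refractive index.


Apply Snell's law: n1 * sin(theta1) = n2 * sin(theta2)
  n2 = n1 * sin(theta1) / sin(theta2)
  sin(62) = 0.882948
  sin(56.8) = 0.836764
  n2 = 1.436 * 0.882948 / 0.836764 = 1.5153

1.5153


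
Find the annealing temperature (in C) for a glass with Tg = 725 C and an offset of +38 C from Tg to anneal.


The annealing temperature is Tg plus the offset:
  T_anneal = 725 + 38 = 763 C

763 C


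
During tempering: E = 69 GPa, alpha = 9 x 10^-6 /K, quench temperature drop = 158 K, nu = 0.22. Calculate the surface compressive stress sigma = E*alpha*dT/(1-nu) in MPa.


Tempering stress: sigma = E * alpha * dT / (1 - nu)
  E (MPa) = 69 * 1000 = 69000
  Numerator = 69000 * (9 x 10^-6) * 158 = 98.118
  Denominator = 1 - 0.22 = 0.78
  sigma = 98.118 / 0.78 = 125.8 MPa

125.8 MPa


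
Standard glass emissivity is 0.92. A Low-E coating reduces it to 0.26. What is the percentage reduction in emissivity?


Percentage reduction = (1 - coated/uncoated) * 100
  Ratio = 0.26 / 0.92 = 0.2826
  Reduction = (1 - 0.2826) * 100 = 71.7%

71.7%


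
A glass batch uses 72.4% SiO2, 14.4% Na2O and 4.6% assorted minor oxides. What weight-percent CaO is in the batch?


Pieces sum to 100%:
  CaO = 100 - (SiO2 + Na2O + others)
  CaO = 100 - (72.4 + 14.4 + 4.6) = 8.6%

8.6%


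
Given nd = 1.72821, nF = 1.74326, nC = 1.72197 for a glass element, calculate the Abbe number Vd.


Abbe number formula: Vd = (nd - 1) / (nF - nC)
  nd - 1 = 1.72821 - 1 = 0.72821
  nF - nC = 1.74326 - 1.72197 = 0.02129
  Vd = 0.72821 / 0.02129 = 34.2

34.2


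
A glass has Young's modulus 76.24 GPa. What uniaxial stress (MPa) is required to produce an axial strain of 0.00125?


Rearrange E = sigma / epsilon:
  sigma = E * epsilon
  E (MPa) = 76.24 * 1000 = 76240
  sigma = 76240 * 0.00125 = 95.3 MPa

95.3 MPa


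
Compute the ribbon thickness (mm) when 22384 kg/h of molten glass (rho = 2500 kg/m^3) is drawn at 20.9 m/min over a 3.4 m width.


Ribbon cross-section from mass balance:
  Volume rate = throughput / density = 22384 / 2500 = 8.9536 m^3/h
  thickness = volume rate / (speed * 60 * width), i.e.
  thickness = throughput / (60 * speed * width * density) * 1000
  thickness = 22384 / (60 * 20.9 * 3.4 * 2500) * 1000 = 2.1 mm

2.1 mm


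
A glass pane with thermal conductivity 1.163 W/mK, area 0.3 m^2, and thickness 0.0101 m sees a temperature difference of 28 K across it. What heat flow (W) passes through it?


Fourier's law: Q = k * A * dT / t
  Q = 1.163 * 0.3 * 28 / 0.0101
  Q = 9.7692 / 0.0101 = 967.2 W

967.2 W


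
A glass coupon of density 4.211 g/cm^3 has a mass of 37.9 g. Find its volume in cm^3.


Rearrange rho = m / V:
  V = m / rho
  V = 37.9 / 4.211 = 9.0 cm^3

9.0 cm^3


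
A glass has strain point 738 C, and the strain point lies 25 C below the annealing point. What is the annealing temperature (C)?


T_anneal = T_strain + gap:
  T_anneal = 738 + 25 = 763 C

763 C


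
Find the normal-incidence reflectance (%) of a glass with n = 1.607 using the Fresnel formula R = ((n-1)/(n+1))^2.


Fresnel reflectance at normal incidence:
  R = ((n - 1)/(n + 1))^2
  (n - 1)/(n + 1) = (1.607 - 1)/(1.607 + 1) = 0.232835
  R = 0.232835^2 = 0.0542121
  R(%) = 0.0542121 * 100 = 5.421%

5.421%


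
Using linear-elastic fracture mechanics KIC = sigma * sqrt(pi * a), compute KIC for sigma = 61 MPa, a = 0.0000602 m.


Fracture toughness: KIC = sigma * sqrt(pi * a)
  pi * a = pi * 0.0000602 = 0.000189124
  sqrt(pi * a) = 0.013752
  KIC = 61 * 0.013752 = 0.839 MPa*sqrt(m)

0.839 MPa*sqrt(m)


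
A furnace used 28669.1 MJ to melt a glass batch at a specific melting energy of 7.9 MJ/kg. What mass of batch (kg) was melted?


Rearrange E = m * s for m:
  m = E / s
  m = 28669.1 / 7.9 = 3629.0 kg

3629.0 kg


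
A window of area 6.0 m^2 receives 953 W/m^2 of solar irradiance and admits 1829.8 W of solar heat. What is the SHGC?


Rearrange Q = Area * SHGC * Irradiance:
  SHGC = Q / (Area * Irradiance)
  SHGC = 1829.8 / (6.0 * 953) = 0.32

0.32


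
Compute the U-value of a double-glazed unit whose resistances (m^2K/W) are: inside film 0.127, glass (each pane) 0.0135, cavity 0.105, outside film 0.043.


Total thermal resistance (series):
  R_total = R_in + R_glass + R_air + R_glass + R_out
  R_total = 0.127 + 0.0135 + 0.105 + 0.0135 + 0.043 = 0.302 m^2K/W
U-value = 1 / R_total = 1 / 0.302 = 3.311 W/m^2K

3.311 W/m^2K


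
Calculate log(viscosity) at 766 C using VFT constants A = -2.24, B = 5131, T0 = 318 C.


VFT equation: log(eta) = A + B / (T - T0)
  T - T0 = 766 - 318 = 448
  B / (T - T0) = 5131 / 448 = 11.453
  log(eta) = -2.24 + 11.453 = 9.213

9.213


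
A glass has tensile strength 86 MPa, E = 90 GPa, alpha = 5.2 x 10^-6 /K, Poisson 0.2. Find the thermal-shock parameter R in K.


Thermal shock resistance: R = sigma * (1 - nu) / (E * alpha)
  Numerator = 86 * (1 - 0.2) = 68.8
  Denominator = 90 * 1000 * (5.2 x 10^-6) = 0.468
  R = 68.8 / 0.468 = 147.0 K

147.0 K


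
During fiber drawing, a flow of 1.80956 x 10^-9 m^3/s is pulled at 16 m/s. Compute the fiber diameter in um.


Cross-sectional area from continuity:
  A = Q / v = 1.80956 x 10^-9 / 16 = 1.130975 x 10^-10 m^2
Diameter from circular cross-section:
  d = sqrt(4A / pi) * 10^6 (m -> um)
  d = sqrt(4 * 1.130975 x 10^-10 / pi) * 10^6 = 12.0 um

12.0 um


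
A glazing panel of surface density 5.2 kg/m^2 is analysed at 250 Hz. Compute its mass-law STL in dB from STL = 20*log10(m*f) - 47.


Mass law: STL = 20 * log10(m * f) - 47
  m * f = 5.2 * 250 = 1300
  log10(1300) = 3.11394
  STL = 20 * 3.11394 - 47 = 62.2788 - 47 = 15.3 dB

15.3 dB


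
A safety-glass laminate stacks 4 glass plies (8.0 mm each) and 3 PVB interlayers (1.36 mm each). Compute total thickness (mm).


Total thickness = glass contribution + PVB contribution
  Glass: 4 * 8.0 = 32.0 mm
  PVB: 3 * 1.36 = 4.08 mm
  Total = 32.0 + 4.08 = 36.08 mm

36.08 mm


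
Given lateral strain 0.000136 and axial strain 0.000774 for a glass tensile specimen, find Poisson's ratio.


Poisson's ratio: nu = lateral strain / axial strain
  nu = 0.000136 / 0.000774 = 0.1757

0.1757


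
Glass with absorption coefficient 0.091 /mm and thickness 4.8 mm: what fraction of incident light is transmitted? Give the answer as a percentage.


Beer-Lambert law: T = exp(-alpha * thickness)
  exponent = -0.091 * 4.8 = -0.4368
  T = exp(-0.4368) = 0.6461
  Percentage = 0.6461 * 100 = 64.61%

64.61%


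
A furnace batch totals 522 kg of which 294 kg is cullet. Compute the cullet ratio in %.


Cullet ratio = (cullet mass / total batch mass) * 100
  Ratio = 294 / 522 * 100 = 56.32%

56.32%


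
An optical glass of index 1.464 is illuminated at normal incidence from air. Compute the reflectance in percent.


Fresnel reflectance at normal incidence:
  R = ((n - 1)/(n + 1))^2
  (n - 1)/(n + 1) = (1.464 - 1)/(1.464 + 1) = 0.188312
  R = 0.188312^2 = 0.0354614
  R(%) = 0.0354614 * 100 = 3.546%

3.546%


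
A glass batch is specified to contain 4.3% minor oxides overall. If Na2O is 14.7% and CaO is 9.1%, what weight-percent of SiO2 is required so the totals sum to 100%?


Known pieces sum to 100%:
  SiO2 = 100 - (others + Na2O + CaO)
  SiO2 = 100 - (4.3 + 14.7 + 9.1) = 71.9%

71.9%


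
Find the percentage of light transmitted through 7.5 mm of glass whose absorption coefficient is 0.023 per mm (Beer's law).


Beer-Lambert law: T = exp(-alpha * thickness)
  exponent = -0.023 * 7.5 = -0.1725
  T = exp(-0.1725) = 0.8416
  Percentage = 0.8416 * 100 = 84.16%

84.16%


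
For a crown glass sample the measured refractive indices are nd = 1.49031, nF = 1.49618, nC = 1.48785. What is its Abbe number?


Abbe number formula: Vd = (nd - 1) / (nF - nC)
  nd - 1 = 1.49031 - 1 = 0.49031
  nF - nC = 1.49618 - 1.48785 = 0.00833
  Vd = 0.49031 / 0.00833 = 58.86

58.86


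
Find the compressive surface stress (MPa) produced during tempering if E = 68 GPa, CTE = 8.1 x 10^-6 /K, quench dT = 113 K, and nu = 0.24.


Tempering stress: sigma = E * alpha * dT / (1 - nu)
  E (MPa) = 68 * 1000 = 68000
  Numerator = 68000 * (8.1 x 10^-6) * 113 = 62.2404
  Denominator = 1 - 0.24 = 0.76
  sigma = 62.2404 / 0.76 = 81.9 MPa

81.9 MPa


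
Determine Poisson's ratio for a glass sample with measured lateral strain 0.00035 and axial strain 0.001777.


Poisson's ratio: nu = lateral strain / axial strain
  nu = 0.00035 / 0.001777 = 0.197

0.197


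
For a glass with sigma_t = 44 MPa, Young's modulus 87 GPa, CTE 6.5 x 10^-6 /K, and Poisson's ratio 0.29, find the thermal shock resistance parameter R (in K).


Thermal shock resistance: R = sigma * (1 - nu) / (E * alpha)
  Numerator = 44 * (1 - 0.29) = 31.24
  Denominator = 87 * 1000 * (6.5 x 10^-6) = 0.5655
  R = 31.24 / 0.5655 = 55.2 K

55.2 K


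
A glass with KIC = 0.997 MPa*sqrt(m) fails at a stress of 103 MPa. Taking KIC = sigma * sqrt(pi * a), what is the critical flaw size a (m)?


Rearrange KIC = sigma * sqrt(pi * a):
  sqrt(pi * a) = KIC / sigma
  sqrt(pi * a) = 0.997 / 103 = 0.00968
  a = (KIC / sigma)^2 / pi
  a = 0.00968^2 / pi = 0.0000298 m

0.0000298 m


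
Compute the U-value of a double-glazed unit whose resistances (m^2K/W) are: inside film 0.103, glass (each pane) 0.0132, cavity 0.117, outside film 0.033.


Total thermal resistance (series):
  R_total = R_in + R_glass + R_air + R_glass + R_out
  R_total = 0.103 + 0.0132 + 0.117 + 0.0132 + 0.033 = 0.2794 m^2K/W
U-value = 1 / R_total = 1 / 0.2794 = 3.579 W/m^2K

3.579 W/m^2K


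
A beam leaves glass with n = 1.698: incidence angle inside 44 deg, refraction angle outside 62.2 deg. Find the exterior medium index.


Apply Snell's law: n1 * sin(theta1) = n2 * sin(theta2)
  n2 = n1 * sin(theta1) / sin(theta2)
  sin(44) = 0.694658
  sin(62.2) = 0.884581
  n2 = 1.698 * 0.694658 / 0.884581 = 1.3334

1.3334


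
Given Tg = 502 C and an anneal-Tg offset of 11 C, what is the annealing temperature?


The annealing temperature is Tg plus the offset:
  T_anneal = 502 + 11 = 513 C

513 C


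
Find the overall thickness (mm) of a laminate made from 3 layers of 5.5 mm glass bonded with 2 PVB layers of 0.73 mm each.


Total thickness = glass contribution + PVB contribution
  Glass: 3 * 5.5 = 16.5 mm
  PVB: 2 * 0.73 = 1.46 mm
  Total = 16.5 + 1.46 = 17.96 mm

17.96 mm


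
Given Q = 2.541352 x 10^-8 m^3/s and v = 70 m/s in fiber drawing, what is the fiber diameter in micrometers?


Cross-sectional area from continuity:
  A = Q / v = 2.541352 x 10^-8 / 70 = 3.630503 x 10^-10 m^2
Diameter from circular cross-section:
  d = sqrt(4A / pi) * 10^6 (m -> um)
  d = sqrt(4 * 3.630503 x 10^-10 / pi) * 10^6 = 21.5 um

21.5 um


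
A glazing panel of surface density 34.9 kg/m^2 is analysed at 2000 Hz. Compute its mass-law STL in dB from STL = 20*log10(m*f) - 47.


Mass law: STL = 20 * log10(m * f) - 47
  m * f = 34.9 * 2000 = 69800
  log10(69800) = 4.84386
  STL = 20 * 4.84386 - 47 = 96.8772 - 47 = 49.9 dB

49.9 dB


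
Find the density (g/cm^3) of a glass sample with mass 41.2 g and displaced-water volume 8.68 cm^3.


Use the definition of density:
  rho = mass / volume
  rho = 41.2 / 8.68 = 4.747 g/cm^3

4.747 g/cm^3


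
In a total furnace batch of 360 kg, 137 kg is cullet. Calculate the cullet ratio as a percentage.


Cullet ratio = (cullet mass / total batch mass) * 100
  Ratio = 137 / 360 * 100 = 38.06%

38.06%


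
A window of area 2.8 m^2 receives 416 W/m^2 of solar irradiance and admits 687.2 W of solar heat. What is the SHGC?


Rearrange Q = Area * SHGC * Irradiance:
  SHGC = Q / (Area * Irradiance)
  SHGC = 687.2 / (2.8 * 416) = 0.59

0.59


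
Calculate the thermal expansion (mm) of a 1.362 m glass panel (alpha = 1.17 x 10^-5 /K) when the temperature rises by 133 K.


Thermal expansion formula: dL = alpha * L0 * dT
  dL = (1.17 x 10^-5) * 1.362 * 133 = 0.00211941 m
Convert to mm: 0.00211941 * 1000 = 2.1194 mm

2.1194 mm


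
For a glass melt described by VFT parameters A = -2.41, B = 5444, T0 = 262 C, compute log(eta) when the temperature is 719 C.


VFT equation: log(eta) = A + B / (T - T0)
  T - T0 = 719 - 262 = 457
  B / (T - T0) = 5444 / 457 = 11.912
  log(eta) = -2.41 + 11.912 = 9.502

9.502


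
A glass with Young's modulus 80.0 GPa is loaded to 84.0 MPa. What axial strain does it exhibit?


Rearrange E = sigma / epsilon:
  epsilon = sigma / E
  E (MPa) = 80.0 * 1000 = 80000
  epsilon = 84.0 / 80000 = 0.00105

0.00105


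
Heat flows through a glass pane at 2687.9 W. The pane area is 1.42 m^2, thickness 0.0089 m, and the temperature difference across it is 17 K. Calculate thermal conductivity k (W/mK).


Fourier's law rearranged: k = Q * t / (A * dT)
  Numerator = 2687.9 * 0.0089 = 23.92231
  Denominator = 1.42 * 17 = 24.14
  k = 23.92231 / 24.14 = 0.991 W/mK

0.991 W/mK


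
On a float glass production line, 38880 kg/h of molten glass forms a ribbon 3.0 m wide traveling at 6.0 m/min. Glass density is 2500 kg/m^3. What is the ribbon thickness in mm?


Ribbon cross-section from mass balance:
  Volume rate = throughput / density = 38880 / 2500 = 15.552 m^3/h
  thickness = volume rate / (speed * 60 * width), i.e.
  thickness = throughput / (60 * speed * width * density) * 1000
  thickness = 38880 / (60 * 6.0 * 3.0 * 2500) * 1000 = 14.4 mm

14.4 mm


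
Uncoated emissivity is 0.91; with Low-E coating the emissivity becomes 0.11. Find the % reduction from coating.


Percentage reduction = (1 - coated/uncoated) * 100
  Ratio = 0.11 / 0.91 = 0.1209
  Reduction = (1 - 0.1209) * 100 = 87.9%

87.9%


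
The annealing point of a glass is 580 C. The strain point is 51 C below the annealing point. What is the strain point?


Strain point = annealing point - difference:
  T_strain = 580 - 51 = 529 C

529 C


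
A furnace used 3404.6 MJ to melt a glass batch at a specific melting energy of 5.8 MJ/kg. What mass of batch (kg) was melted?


Rearrange E = m * s for m:
  m = E / s
  m = 3404.6 / 5.8 = 587.0 kg

587.0 kg


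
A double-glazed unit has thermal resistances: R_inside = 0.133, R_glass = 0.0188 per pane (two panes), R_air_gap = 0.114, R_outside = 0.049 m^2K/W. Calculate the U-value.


Total thermal resistance (series):
  R_total = R_in + R_glass + R_air + R_glass + R_out
  R_total = 0.133 + 0.0188 + 0.114 + 0.0188 + 0.049 = 0.3336 m^2K/W
U-value = 1 / R_total = 1 / 0.3336 = 2.998 W/m^2K

2.998 W/m^2K


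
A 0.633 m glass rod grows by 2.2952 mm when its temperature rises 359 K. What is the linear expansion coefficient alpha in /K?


Rearrange dL = alpha * L0 * dT for alpha:
  alpha = dL / (L0 * dT)
  alpha = (2.2952 / 1000) / (0.633 * 359) = 0.0000101 /K = 1.01 x 10^-5 /K

1.01 x 10^-5 /K


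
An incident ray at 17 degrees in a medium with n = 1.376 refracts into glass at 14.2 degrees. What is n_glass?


Apply Snell's law: n1 * sin(theta1) = n2 * sin(theta2)
  n2 = n1 * sin(theta1) / sin(theta2)
  sin(17) = 0.292372
  sin(14.2) = 0.245307
  n2 = 1.376 * 0.292372 / 0.245307 = 1.64

1.64


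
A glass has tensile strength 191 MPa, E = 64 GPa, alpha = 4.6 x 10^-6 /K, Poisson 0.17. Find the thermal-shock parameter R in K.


Thermal shock resistance: R = sigma * (1 - nu) / (E * alpha)
  Numerator = 191 * (1 - 0.17) = 158.53
  Denominator = 64 * 1000 * (4.6 x 10^-6) = 0.2944
  R = 158.53 / 0.2944 = 538.5 K

538.5 K


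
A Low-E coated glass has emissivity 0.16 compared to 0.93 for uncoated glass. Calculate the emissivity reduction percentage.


Percentage reduction = (1 - coated/uncoated) * 100
  Ratio = 0.16 / 0.93 = 0.172
  Reduction = (1 - 0.172) * 100 = 82.8%

82.8%


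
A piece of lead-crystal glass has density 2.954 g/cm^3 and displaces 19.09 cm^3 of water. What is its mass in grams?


Rearrange rho = m / V:
  m = rho * V
  m = 2.954 * 19.09 = 56.392 g

56.392 g


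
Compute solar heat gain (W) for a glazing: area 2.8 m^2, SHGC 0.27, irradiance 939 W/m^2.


Solar heat gain: Q = Area * SHGC * Irradiance
  Q = 2.8 * 0.27 * 939 = 709.9 W

709.9 W


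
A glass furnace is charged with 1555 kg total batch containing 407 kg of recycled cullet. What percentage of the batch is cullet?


Cullet ratio = (cullet mass / total batch mass) * 100
  Ratio = 407 / 1555 * 100 = 26.17%

26.17%


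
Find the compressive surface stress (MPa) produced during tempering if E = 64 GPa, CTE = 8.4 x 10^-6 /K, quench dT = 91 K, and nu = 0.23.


Tempering stress: sigma = E * alpha * dT / (1 - nu)
  E (MPa) = 64 * 1000 = 64000
  Numerator = 64000 * (8.4 x 10^-6) * 91 = 48.9216
  Denominator = 1 - 0.23 = 0.77
  sigma = 48.9216 / 0.77 = 63.5 MPa

63.5 MPa


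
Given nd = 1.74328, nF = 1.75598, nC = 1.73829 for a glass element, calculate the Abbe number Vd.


Abbe number formula: Vd = (nd - 1) / (nF - nC)
  nd - 1 = 1.74328 - 1 = 0.74328
  nF - nC = 1.75598 - 1.73829 = 0.01769
  Vd = 0.74328 / 0.01769 = 42.02

42.02


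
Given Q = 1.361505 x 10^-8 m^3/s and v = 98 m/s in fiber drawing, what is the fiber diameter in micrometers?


Cross-sectional area from continuity:
  A = Q / v = 1.361505 x 10^-8 / 98 = 1.389291 x 10^-10 m^2
Diameter from circular cross-section:
  d = sqrt(4A / pi) * 10^6 (m -> um)
  d = sqrt(4 * 1.389291 x 10^-10 / pi) * 10^6 = 13.3 um

13.3 um


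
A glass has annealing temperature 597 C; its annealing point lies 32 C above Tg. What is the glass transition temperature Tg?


Rearrange T_anneal = Tg + offset for Tg:
  Tg = T_anneal - offset = 597 - 32 = 565 C

565 C


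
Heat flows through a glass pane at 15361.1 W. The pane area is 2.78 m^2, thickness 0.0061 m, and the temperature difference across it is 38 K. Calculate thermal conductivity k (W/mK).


Fourier's law rearranged: k = Q * t / (A * dT)
  Numerator = 15361.1 * 0.0061 = 93.70271
  Denominator = 2.78 * 38 = 105.64
  k = 93.70271 / 105.64 = 0.887 W/mK

0.887 W/mK


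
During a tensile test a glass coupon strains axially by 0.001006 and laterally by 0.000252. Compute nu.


Poisson's ratio: nu = lateral strain / axial strain
  nu = 0.000252 / 0.001006 = 0.2505

0.2505


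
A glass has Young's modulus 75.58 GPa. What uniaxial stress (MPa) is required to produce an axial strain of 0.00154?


Rearrange E = sigma / epsilon:
  sigma = E * epsilon
  E (MPa) = 75.58 * 1000 = 75580
  sigma = 75580 * 0.00154 = 116.39 MPa

116.39 MPa


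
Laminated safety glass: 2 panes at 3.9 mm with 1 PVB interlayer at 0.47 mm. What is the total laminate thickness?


Total thickness = glass contribution + PVB contribution
  Glass: 2 * 3.9 = 7.8 mm
  PVB: 1 * 0.47 = 0.47 mm
  Total = 7.8 + 0.47 = 8.27 mm

8.27 mm


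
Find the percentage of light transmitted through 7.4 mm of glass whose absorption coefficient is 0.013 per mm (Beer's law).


Beer-Lambert law: T = exp(-alpha * thickness)
  exponent = -0.013 * 7.4 = -0.0962
  T = exp(-0.0962) = 0.9083
  Percentage = 0.9083 * 100 = 90.83%

90.83%


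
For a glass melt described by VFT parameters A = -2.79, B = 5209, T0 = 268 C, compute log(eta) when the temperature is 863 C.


VFT equation: log(eta) = A + B / (T - T0)
  T - T0 = 863 - 268 = 595
  B / (T - T0) = 5209 / 595 = 8.755
  log(eta) = -2.79 + 8.755 = 5.965

5.965


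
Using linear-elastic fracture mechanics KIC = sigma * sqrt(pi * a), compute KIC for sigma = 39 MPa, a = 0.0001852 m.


Fracture toughness: KIC = sigma * sqrt(pi * a)
  pi * a = pi * 0.0001852 = 0.000581823
  sqrt(pi * a) = 0.024121
  KIC = 39 * 0.024121 = 0.941 MPa*sqrt(m)

0.941 MPa*sqrt(m)


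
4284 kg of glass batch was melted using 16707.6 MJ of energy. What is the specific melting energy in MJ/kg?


Rearrange E = m * s for s:
  s = E / m
  s = 16707.6 / 4284 = 3.9 MJ/kg

3.9 MJ/kg


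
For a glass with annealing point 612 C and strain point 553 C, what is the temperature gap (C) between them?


Gap = T_anneal - T_strain:
  gap = 612 - 553 = 59 C

59 C


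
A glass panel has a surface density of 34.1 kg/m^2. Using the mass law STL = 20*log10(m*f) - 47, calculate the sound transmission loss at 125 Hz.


Mass law: STL = 20 * log10(m * f) - 47
  m * f = 34.1 * 125 = 4262.5
  log10(4262.5) = 3.62966
  STL = 20 * 3.62966 - 47 = 72.5932 - 47 = 25.6 dB

25.6 dB


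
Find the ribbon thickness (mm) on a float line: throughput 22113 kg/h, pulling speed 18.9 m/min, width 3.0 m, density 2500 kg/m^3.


Ribbon cross-section from mass balance:
  Volume rate = throughput / density = 22113 / 2500 = 8.8452 m^3/h
  thickness = volume rate / (speed * 60 * width), i.e.
  thickness = throughput / (60 * speed * width * density) * 1000
  thickness = 22113 / (60 * 18.9 * 3.0 * 2500) * 1000 = 2.6 mm

2.6 mm


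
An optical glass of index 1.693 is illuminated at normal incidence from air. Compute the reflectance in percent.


Fresnel reflectance at normal incidence:
  R = ((n - 1)/(n + 1))^2
  (n - 1)/(n + 1) = (1.693 - 1)/(1.693 + 1) = 0.257334
  R = 0.257334^2 = 0.0662208
  R(%) = 0.0662208 * 100 = 6.622%

6.622%


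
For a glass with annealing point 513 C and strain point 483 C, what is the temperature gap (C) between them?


Gap = T_anneal - T_strain:
  gap = 513 - 483 = 30 C

30 C


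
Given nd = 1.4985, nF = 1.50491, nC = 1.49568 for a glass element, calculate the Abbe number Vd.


Abbe number formula: Vd = (nd - 1) / (nF - nC)
  nd - 1 = 1.4985 - 1 = 0.4985
  nF - nC = 1.50491 - 1.49568 = 0.00923
  Vd = 0.4985 / 0.00923 = 54.01

54.01


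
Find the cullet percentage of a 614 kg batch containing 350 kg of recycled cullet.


Cullet ratio = (cullet mass / total batch mass) * 100
  Ratio = 350 / 614 * 100 = 57.0%

57.0%


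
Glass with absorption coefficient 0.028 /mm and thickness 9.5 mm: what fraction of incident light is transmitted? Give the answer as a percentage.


Beer-Lambert law: T = exp(-alpha * thickness)
  exponent = -0.028 * 9.5 = -0.266
  T = exp(-0.266) = 0.7664
  Percentage = 0.7664 * 100 = 76.64%

76.64%


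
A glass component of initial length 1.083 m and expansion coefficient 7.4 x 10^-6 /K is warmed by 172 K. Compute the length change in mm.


Thermal expansion formula: dL = alpha * L0 * dT
  dL = (7.4 x 10^-6) * 1.083 * 172 = 0.00137844 m
Convert to mm: 0.00137844 * 1000 = 1.3784 mm

1.3784 mm


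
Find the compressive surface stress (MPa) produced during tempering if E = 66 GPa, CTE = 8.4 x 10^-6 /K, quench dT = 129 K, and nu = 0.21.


Tempering stress: sigma = E * alpha * dT / (1 - nu)
  E (MPa) = 66 * 1000 = 66000
  Numerator = 66000 * (8.4 x 10^-6) * 129 = 71.5176
  Denominator = 1 - 0.21 = 0.79
  sigma = 71.5176 / 0.79 = 90.5 MPa

90.5 MPa


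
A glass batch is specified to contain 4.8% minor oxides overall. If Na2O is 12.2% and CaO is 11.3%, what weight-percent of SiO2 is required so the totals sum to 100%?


Known pieces sum to 100%:
  SiO2 = 100 - (others + Na2O + CaO)
  SiO2 = 100 - (4.8 + 12.2 + 11.3) = 71.7%

71.7%


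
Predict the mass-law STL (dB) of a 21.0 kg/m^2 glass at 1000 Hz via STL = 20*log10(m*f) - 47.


Mass law: STL = 20 * log10(m * f) - 47
  m * f = 21.0 * 1000 = 21000
  log10(21000) = 4.32222
  STL = 20 * 4.32222 - 47 = 86.4444 - 47 = 39.4 dB

39.4 dB


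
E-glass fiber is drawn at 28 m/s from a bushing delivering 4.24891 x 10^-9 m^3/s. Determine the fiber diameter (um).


Cross-sectional area from continuity:
  A = Q / v = 4.24891 x 10^-9 / 28 = 1.517468 x 10^-10 m^2
Diameter from circular cross-section:
  d = sqrt(4A / pi) * 10^6 (m -> um)
  d = sqrt(4 * 1.517468 x 10^-10 / pi) * 10^6 = 13.9 um

13.9 um


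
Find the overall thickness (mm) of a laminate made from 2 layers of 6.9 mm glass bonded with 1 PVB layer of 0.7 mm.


Total thickness = glass contribution + PVB contribution
  Glass: 2 * 6.9 = 13.8 mm
  PVB: 1 * 0.7 = 0.7 mm
  Total = 13.8 + 0.7 = 14.5 mm

14.5 mm


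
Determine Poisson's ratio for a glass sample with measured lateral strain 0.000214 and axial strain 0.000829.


Poisson's ratio: nu = lateral strain / axial strain
  nu = 0.000214 / 0.000829 = 0.2581

0.2581


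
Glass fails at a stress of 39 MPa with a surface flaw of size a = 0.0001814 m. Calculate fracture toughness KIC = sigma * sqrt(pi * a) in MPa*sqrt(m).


Fracture toughness: KIC = sigma * sqrt(pi * a)
  pi * a = pi * 0.0001814 = 0.000569885
  sqrt(pi * a) = 0.023872
  KIC = 39 * 0.023872 = 0.931 MPa*sqrt(m)

0.931 MPa*sqrt(m)


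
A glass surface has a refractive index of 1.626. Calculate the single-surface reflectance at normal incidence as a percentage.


Fresnel reflectance at normal incidence:
  R = ((n - 1)/(n + 1))^2
  (n - 1)/(n + 1) = (1.626 - 1)/(1.626 + 1) = 0.238385
  R = 0.238385^2 = 0.0568274
  R(%) = 0.0568274 * 100 = 5.683%

5.683%


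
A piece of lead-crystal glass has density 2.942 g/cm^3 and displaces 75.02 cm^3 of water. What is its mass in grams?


Rearrange rho = m / V:
  m = rho * V
  m = 2.942 * 75.02 = 220.709 g

220.709 g


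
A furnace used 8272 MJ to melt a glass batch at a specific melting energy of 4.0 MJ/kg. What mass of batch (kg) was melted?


Rearrange E = m * s for m:
  m = E / s
  m = 8272 / 4.0 = 2068.0 kg

2068.0 kg


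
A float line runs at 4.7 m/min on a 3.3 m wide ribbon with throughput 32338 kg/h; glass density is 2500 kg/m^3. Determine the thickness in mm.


Ribbon cross-section from mass balance:
  Volume rate = throughput / density = 32338 / 2500 = 12.9352 m^3/h
  thickness = volume rate / (speed * 60 * width), i.e.
  thickness = throughput / (60 * speed * width * density) * 1000
  thickness = 32338 / (60 * 4.7 * 3.3 * 2500) * 1000 = 13.9 mm

13.9 mm


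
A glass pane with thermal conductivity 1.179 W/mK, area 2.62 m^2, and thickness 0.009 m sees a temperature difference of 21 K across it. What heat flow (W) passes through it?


Fourier's law: Q = k * A * dT / t
  Q = 1.179 * 2.62 * 21 / 0.009
  Q = 64.86858 / 0.009 = 7207.6 W

7207.6 W


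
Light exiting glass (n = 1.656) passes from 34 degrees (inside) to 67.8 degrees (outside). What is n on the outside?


Apply Snell's law: n1 * sin(theta1) = n2 * sin(theta2)
  n2 = n1 * sin(theta1) / sin(theta2)
  sin(34) = 0.559193
  sin(67.8) = 0.925871
  n2 = 1.656 * 0.559193 / 0.925871 = 1.0002

1.0002


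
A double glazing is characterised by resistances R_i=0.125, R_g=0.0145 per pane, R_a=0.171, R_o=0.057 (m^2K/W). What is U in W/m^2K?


Total thermal resistance (series):
  R_total = R_in + R_glass + R_air + R_glass + R_out
  R_total = 0.125 + 0.0145 + 0.171 + 0.0145 + 0.057 = 0.382 m^2K/W
U-value = 1 / R_total = 1 / 0.382 = 2.618 W/m^2K

2.618 W/m^2K


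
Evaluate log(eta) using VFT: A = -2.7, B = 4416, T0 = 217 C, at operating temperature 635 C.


VFT equation: log(eta) = A + B / (T - T0)
  T - T0 = 635 - 217 = 418
  B / (T - T0) = 4416 / 418 = 10.565
  log(eta) = -2.7 + 10.565 = 7.865

7.865


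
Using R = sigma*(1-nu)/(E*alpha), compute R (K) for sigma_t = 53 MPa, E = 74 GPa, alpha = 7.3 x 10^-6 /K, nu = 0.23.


Thermal shock resistance: R = sigma * (1 - nu) / (E * alpha)
  Numerator = 53 * (1 - 0.23) = 40.81
  Denominator = 74 * 1000 * (7.3 x 10^-6) = 0.5402
  R = 40.81 / 0.5402 = 75.5 K

75.5 K


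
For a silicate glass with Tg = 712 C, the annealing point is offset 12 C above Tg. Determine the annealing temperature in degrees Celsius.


The annealing temperature is Tg plus the offset:
  T_anneal = 712 + 12 = 724 C

724 C


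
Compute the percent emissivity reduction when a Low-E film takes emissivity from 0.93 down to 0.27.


Percentage reduction = (1 - coated/uncoated) * 100
  Ratio = 0.27 / 0.93 = 0.2903
  Reduction = (1 - 0.2903) * 100 = 71.0%

71.0%


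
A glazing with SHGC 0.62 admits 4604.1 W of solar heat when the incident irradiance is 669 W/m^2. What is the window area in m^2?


Rearrange Q = Area * SHGC * Irradiance:
  Area = Q / (SHGC * Irradiance)
  Area = 4604.1 / (0.62 * 669) = 11.1 m^2

11.1 m^2


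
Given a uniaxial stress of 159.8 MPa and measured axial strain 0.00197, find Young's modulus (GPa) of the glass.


Young's modulus: E = stress / strain
  E = 159.8 MPa / 0.00197 = 81116.75 MPa
Convert to GPa: 81116.75 / 1000 = 81.12 GPa

81.12 GPa


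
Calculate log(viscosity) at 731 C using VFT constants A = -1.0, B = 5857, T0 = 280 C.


VFT equation: log(eta) = A + B / (T - T0)
  T - T0 = 731 - 280 = 451
  B / (T - T0) = 5857 / 451 = 12.987
  log(eta) = -1.0 + 12.987 = 11.987

11.987


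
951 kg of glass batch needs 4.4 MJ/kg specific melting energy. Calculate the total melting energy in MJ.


Total energy = mass * specific energy
  E = 951 * 4.4 = 4184.4 MJ

4184.4 MJ


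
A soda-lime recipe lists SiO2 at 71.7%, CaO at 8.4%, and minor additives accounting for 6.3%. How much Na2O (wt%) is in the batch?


Pieces sum to 100%:
  Na2O = 100 - (SiO2 + CaO + others)
  Na2O = 100 - (71.7 + 8.4 + 6.3) = 13.6%

13.6%


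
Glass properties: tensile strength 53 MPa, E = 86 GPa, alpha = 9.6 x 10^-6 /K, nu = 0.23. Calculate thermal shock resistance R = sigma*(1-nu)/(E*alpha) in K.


Thermal shock resistance: R = sigma * (1 - nu) / (E * alpha)
  Numerator = 53 * (1 - 0.23) = 40.81
  Denominator = 86 * 1000 * (9.6 x 10^-6) = 0.8256
  R = 40.81 / 0.8256 = 49.4 K

49.4 K


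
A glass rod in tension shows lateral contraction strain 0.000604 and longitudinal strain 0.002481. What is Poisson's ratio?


Poisson's ratio: nu = lateral strain / axial strain
  nu = 0.000604 / 0.002481 = 0.2435

0.2435


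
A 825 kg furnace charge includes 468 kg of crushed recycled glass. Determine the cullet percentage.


Cullet ratio = (cullet mass / total batch mass) * 100
  Ratio = 468 / 825 * 100 = 56.73%

56.73%


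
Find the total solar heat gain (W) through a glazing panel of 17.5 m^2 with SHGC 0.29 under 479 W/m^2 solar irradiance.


Solar heat gain: Q = Area * SHGC * Irradiance
  Q = 17.5 * 0.29 * 479 = 2430.9 W

2430.9 W


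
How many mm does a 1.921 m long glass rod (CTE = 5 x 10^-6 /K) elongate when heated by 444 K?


Thermal expansion formula: dL = alpha * L0 * dT
  dL = (5 x 10^-6) * 1.921 * 444 = 0.00426462 m
Convert to mm: 0.00426462 * 1000 = 4.2646 mm

4.2646 mm


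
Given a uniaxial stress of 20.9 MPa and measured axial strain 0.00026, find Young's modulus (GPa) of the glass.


Young's modulus: E = stress / strain
  E = 20.9 MPa / 0.00026 = 80384.62 MPa
Convert to GPa: 80384.62 / 1000 = 80.38 GPa

80.38 GPa


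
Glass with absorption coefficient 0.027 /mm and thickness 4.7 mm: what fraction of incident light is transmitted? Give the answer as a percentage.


Beer-Lambert law: T = exp(-alpha * thickness)
  exponent = -0.027 * 4.7 = -0.1269
  T = exp(-0.1269) = 0.8808
  Percentage = 0.8808 * 100 = 88.08%

88.08%


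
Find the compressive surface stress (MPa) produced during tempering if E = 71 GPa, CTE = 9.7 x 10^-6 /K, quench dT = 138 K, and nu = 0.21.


Tempering stress: sigma = E * alpha * dT / (1 - nu)
  E (MPa) = 71 * 1000 = 71000
  Numerator = 71000 * (9.7 x 10^-6) * 138 = 95.0406
  Denominator = 1 - 0.21 = 0.79
  sigma = 95.0406 / 0.79 = 120.3 MPa

120.3 MPa


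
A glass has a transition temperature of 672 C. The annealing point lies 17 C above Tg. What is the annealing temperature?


The annealing temperature is Tg plus the offset:
  T_anneal = 672 + 17 = 689 C

689 C


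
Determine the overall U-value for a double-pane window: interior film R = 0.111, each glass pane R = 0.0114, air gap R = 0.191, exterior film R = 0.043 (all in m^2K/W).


Total thermal resistance (series):
  R_total = R_in + R_glass + R_air + R_glass + R_out
  R_total = 0.111 + 0.0114 + 0.191 + 0.0114 + 0.043 = 0.3678 m^2K/W
U-value = 1 / R_total = 1 / 0.3678 = 2.719 W/m^2K

2.719 W/m^2K


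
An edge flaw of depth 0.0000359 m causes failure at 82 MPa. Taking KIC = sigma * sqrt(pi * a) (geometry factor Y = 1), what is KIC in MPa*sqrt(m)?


Fracture toughness: KIC = sigma * sqrt(pi * a)
  pi * a = pi * 0.0000359 = 0.000112783
  sqrt(pi * a) = 0.01062
  KIC = 82 * 0.01062 = 0.871 MPa*sqrt(m)

0.871 MPa*sqrt(m)


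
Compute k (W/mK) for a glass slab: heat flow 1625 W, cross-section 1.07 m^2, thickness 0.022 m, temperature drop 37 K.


Fourier's law rearranged: k = Q * t / (A * dT)
  Numerator = 1625 * 0.022 = 35.75
  Denominator = 1.07 * 37 = 39.59
  k = 35.75 / 39.59 = 0.903 W/mK

0.903 W/mK


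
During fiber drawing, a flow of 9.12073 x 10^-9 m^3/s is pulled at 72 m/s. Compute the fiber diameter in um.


Cross-sectional area from continuity:
  A = Q / v = 9.12073 x 10^-9 / 72 = 1.266768 x 10^-10 m^2
Diameter from circular cross-section:
  d = sqrt(4A / pi) * 10^6 (m -> um)
  d = sqrt(4 * 1.266768 x 10^-10 / pi) * 10^6 = 12.7 um

12.7 um


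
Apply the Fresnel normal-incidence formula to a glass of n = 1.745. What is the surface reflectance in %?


Fresnel reflectance at normal incidence:
  R = ((n - 1)/(n + 1))^2
  (n - 1)/(n + 1) = (1.745 - 1)/(1.745 + 1) = 0.271403
  R = 0.271403^2 = 0.0736596
  R(%) = 0.0736596 * 100 = 7.366%

7.366%


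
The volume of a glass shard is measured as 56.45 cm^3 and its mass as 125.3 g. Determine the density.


Use the definition of density:
  rho = mass / volume
  rho = 125.3 / 56.45 = 2.22 g/cm^3

2.22 g/cm^3


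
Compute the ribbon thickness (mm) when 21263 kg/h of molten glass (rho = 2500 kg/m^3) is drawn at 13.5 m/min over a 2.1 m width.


Ribbon cross-section from mass balance:
  Volume rate = throughput / density = 21263 / 2500 = 8.5052 m^3/h
  thickness = volume rate / (speed * 60 * width), i.e.
  thickness = throughput / (60 * speed * width * density) * 1000
  thickness = 21263 / (60 * 13.5 * 2.1 * 2500) * 1000 = 5.0 mm

5.0 mm


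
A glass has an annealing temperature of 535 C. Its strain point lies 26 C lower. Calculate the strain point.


Strain point = annealing point - difference:
  T_strain = 535 - 26 = 509 C

509 C


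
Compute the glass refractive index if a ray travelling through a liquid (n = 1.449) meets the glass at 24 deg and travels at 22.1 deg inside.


Apply Snell's law: n1 * sin(theta1) = n2 * sin(theta2)
  n2 = n1 * sin(theta1) / sin(theta2)
  sin(24) = 0.406737
  sin(22.1) = 0.376224
  n2 = 1.449 * 0.406737 / 0.376224 = 1.5665

1.5665


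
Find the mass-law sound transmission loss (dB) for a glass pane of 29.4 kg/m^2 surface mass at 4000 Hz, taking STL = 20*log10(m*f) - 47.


Mass law: STL = 20 * log10(m * f) - 47
  m * f = 29.4 * 4000 = 117600
  log10(117600) = 5.07041
  STL = 20 * 5.07041 - 47 = 101.4082 - 47 = 54.4 dB

54.4 dB


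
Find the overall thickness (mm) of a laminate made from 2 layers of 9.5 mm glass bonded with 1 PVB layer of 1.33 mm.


Total thickness = glass contribution + PVB contribution
  Glass: 2 * 9.5 = 19.0 mm
  PVB: 1 * 1.33 = 1.33 mm
  Total = 19.0 + 1.33 = 20.33 mm

20.33 mm


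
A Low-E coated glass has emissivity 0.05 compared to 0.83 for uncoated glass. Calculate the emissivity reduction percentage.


Percentage reduction = (1 - coated/uncoated) * 100
  Ratio = 0.05 / 0.83 = 0.0602
  Reduction = (1 - 0.0602) * 100 = 94.0%

94.0%


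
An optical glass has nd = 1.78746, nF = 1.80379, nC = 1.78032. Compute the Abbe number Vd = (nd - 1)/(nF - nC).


Abbe number formula: Vd = (nd - 1) / (nF - nC)
  nd - 1 = 1.78746 - 1 = 0.78746
  nF - nC = 1.80379 - 1.78032 = 0.02347
  Vd = 0.78746 / 0.02347 = 33.55

33.55


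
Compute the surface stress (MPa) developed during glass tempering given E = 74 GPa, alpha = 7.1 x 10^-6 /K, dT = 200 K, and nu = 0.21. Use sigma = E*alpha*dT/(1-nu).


Tempering stress: sigma = E * alpha * dT / (1 - nu)
  E (MPa) = 74 * 1000 = 74000
  Numerator = 74000 * (7.1 x 10^-6) * 200 = 105.08
  Denominator = 1 - 0.21 = 0.79
  sigma = 105.08 / 0.79 = 133.0 MPa

133.0 MPa


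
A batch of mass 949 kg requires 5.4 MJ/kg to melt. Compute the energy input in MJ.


Total energy = mass * specific energy
  E = 949 * 5.4 = 5124.6 MJ

5124.6 MJ


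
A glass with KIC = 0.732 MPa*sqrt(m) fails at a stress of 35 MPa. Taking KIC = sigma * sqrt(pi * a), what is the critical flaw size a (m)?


Rearrange KIC = sigma * sqrt(pi * a):
  sqrt(pi * a) = KIC / sigma
  sqrt(pi * a) = 0.732 / 35 = 0.020914
  a = (KIC / sigma)^2 / pi
  a = 0.020914^2 / pi = 0.0001392 m

0.0001392 m


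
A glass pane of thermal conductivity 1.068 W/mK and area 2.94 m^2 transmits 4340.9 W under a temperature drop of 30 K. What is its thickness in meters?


Fourier's law: t = k * A * dT / Q
  t = 1.068 * 2.94 * 30 / 4340.9
  t = 94.1976 / 4340.9 = 0.0217 m

0.0217 m
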